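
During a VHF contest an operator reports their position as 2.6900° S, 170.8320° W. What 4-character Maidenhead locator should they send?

Shift to the Maidenhead origin (180°W, 90°S): lon 9.17, lat 87.31.
Field: 9.17/20 → 0 → A, 87.31/10 → 8 → I; chars AI.
Square: 9.17/2 → 4, 7.31/1 → 7; chars 47.

AI47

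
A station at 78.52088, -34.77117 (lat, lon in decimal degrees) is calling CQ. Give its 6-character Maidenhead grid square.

HQ28om

Shift to the Maidenhead origin (180°W, 90°S): lon 145.2288, lat 168.5209.
Field (20°×10°, letters A–R): 145.2288/20 → 7 → H, 168.5209/10 → 16 → Q; chars HQ.
Square (2°×1°, digits 0–9): 5.2288/2 → 2, 8.5209/1 → 8; chars 28.
Subsquare (5′×2.5′, letters a–x): 1.2288/0.0833333 → 14 → o, 0.5209/0.0416667 → 12 → m; chars om.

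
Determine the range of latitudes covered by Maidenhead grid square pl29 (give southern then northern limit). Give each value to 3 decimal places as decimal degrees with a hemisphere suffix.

29.000° N, 30.000° N

Field P=15, L=11: +15·20° lon, +11·10° lat → SW at lon 120°, lat 20°.
Square 2, 9: +2·2° lon, +9·1° lat → SW at lon 124°, lat 29°.
Cell spans 2° lon × 1° lat.
south 29.000° N, north 30.000° N.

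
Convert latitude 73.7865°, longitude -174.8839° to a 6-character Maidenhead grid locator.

AQ23ns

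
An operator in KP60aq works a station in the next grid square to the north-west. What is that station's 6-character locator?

Longitude subsquare a = 0; −1 → -1, wraps to 23 = x, carry into square.
Longitude square 6; −1 → 5.
Latitude subsquare q = 16; +1 → 17 = r.

KP50xr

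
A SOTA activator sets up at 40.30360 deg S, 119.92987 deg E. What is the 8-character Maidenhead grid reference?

Shift to the Maidenhead origin (180°W, 90°S): lon 299.92987, lat 49.69640.
Field: lon ⌊299.92987/20⌋ = 14 → O; lat ⌊49.69640/10⌋ = 4 → E.
Square: lon ⌊19.92987/2⌋ = 9; lat ⌊9.69640/1⌋ = 9.
Subsquare: lon ⌊1.92987/0.0833333⌋ = 23 → x; lat ⌊0.69640/0.0416667⌋ = 16 → q.
Extended square: lon ⌊0.01320/0.00833333⌋ = 1; lat ⌊0.02973/0.00416667⌋ = 7.

OE99xq17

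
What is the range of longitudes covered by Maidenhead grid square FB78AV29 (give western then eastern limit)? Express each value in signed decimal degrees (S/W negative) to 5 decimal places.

-65.98333, -65.97500

Field F=5, B=1: +5·20° lon, +1·10° lat → SW at lon -80°, lat -80°.
Square 7, 8: +7·2° lon, +8·1° lat → SW at lon -66°, lat -72°.
Subsquare a=0, v=21: +0·0.0833333° lon, +21·0.0416667° lat → SW at lon -66°, lat -71.125°.
Extended square 2, 9: +2·0.00833333° lon, +9·0.00416667° lat → SW at lon -65.9833°, lat -71.0875°.
Cell spans 0.00833333° lon × 0.00416667° lat.
west -65.98333, east -65.97500.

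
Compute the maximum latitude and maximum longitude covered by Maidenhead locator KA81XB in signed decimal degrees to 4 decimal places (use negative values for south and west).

Field K=10, A=0: +10·20° lon, +0·10° lat → SW at lon 20°, lat -90°.
Square 8, 1: +8·2° lon, +1·1° lat → SW at lon 36°, lat -89°.
Subsquare x=23, b=1: +23·0.0833333° lon, +1·0.0416667° lat → SW at lon 37.9167°, lat -88.9583°.
Cell spans 0.0833333° lon × 0.0416667° lat. NE corner is SW corner plus one full cell.
latitude -88.9167, longitude 38.0000.

-88.9167, 38.0000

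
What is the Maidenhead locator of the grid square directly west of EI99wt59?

EI99wt49

Longitude extended square 5; −1 → 4.
The latitude characters are unchanged.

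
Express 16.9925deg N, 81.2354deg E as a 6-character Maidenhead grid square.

Shift to the Maidenhead origin (180°W, 90°S): lon 261.2354, lat 106.9925.
Field (20°×10°, letters A–R): 261.2354/20 → 13 → N, 106.9925/10 → 10 → K; chars NK.
Square (2°×1°, digits 0–9): 1.2354/2 → 0, 6.9925/1 → 6; chars 06.
Subsquare (5′×2.5′, letters a–x): 1.2354/0.0833333 → 14 → o, 0.9925/0.0416667 → 23 → x; chars ox.

NK06ox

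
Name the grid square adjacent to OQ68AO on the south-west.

Longitude subsquare a = 0; −1 → -1, wraps to 23 = x, carry into square.
Longitude square 6; −1 → 5.
Latitude subsquare o = 14; −1 → 13 = n.

OQ58xn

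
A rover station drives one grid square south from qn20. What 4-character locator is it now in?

QM29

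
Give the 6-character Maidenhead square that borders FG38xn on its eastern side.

FG48an

Longitude subsquare x = 23; +1 → 24, wraps to 0 = a, carry into square.
Longitude square 3; +1 → 4.
The latitude characters are unchanged.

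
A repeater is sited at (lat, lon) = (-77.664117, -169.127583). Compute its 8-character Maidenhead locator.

Shift to the Maidenhead origin (180°W, 90°S): lon 10.87242, lat 12.33588.
Field: lon ⌊10.87242/20⌋ = 0 → A; lat ⌊12.33588/10⌋ = 1 → B.
Square: lon ⌊10.87242/2⌋ = 5; lat ⌊2.33588/1⌋ = 2.
Subsquare: lon ⌊0.87242/0.0833333⌋ = 10 → k; lat ⌊0.33588/0.0416667⌋ = 8 → i.
Extended square: lon ⌊0.03908/0.00833333⌋ = 4; lat ⌊0.00255/0.00416667⌋ = 0.

AB52ki40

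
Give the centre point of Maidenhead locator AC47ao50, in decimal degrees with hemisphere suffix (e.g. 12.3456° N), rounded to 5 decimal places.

Field A=0, C=2: +0·20° lon, +2·10° lat → SW at lon -180°, lat -70°.
Square 4, 7: +4·2° lon, +7·1° lat → SW at lon -172°, lat -63°.
Subsquare a=0, o=14: +0·0.0833333° lon, +14·0.0416667° lat → SW at lon -172°, lat -62.4167°.
Extended square 5, 0: +5·0.00833333° lon, +0·0.00416667° lat → SW at lon -171.958°, lat -62.4167°.
Cell spans 0.00833333° lon × 0.00416667° lat. Centre is SW corner plus half of each.
latitude 62.41458° S, longitude 171.95417° W.

62.41458° S, 171.95417° W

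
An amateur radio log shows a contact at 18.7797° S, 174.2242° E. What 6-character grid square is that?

Add 180° to longitude and 90° to latitude: 354.2242, 71.2203.
Field: lon ⌊354.2242/20⌋ = 17 → R; lat ⌊71.2203/10⌋ = 7 → H.
Square: lon ⌊14.2242/2⌋ = 7; lat ⌊1.2203/1⌋ = 1.
Subsquare: lon ⌊0.2242/0.0833333⌋ = 2 → c; lat ⌊0.2203/0.0416667⌋ = 5 → f.

RH71cf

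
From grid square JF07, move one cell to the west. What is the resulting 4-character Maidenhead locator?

Longitude square 0; −1 → -1, wraps to 9, carry into field.
Longitude field J = 9; −1 → 8 = I.
The latitude characters are unchanged.

IF97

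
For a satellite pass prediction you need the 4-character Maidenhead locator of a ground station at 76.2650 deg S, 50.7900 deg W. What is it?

GB43

Add 180° to longitude and 90° to latitude: 129.21, 13.73.
Field: lon ⌊129.21/20⌋ = 6 → G; lat ⌊13.73/10⌋ = 1 → B.
Square: lon ⌊9.21/2⌋ = 4; lat ⌊3.73/1⌋ = 3.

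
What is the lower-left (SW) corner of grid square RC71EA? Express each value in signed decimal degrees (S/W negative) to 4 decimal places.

Field R=17, C=2: +17·20° lon, +2·10° lat → SW at lon 160°, lat -70°.
Square 7, 1: +7·2° lon, +1·1° lat → SW at lon 174°, lat -69°.
Subsquare e=4, a=0: +4·0.0833333° lon, +0·0.0416667° lat → SW at lon 174.333°, lat -69°.
latitude -69.0000, longitude 174.3333.

-69.0000, 174.3333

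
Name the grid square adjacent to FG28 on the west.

Longitude square 2; −1 → 1.
The latitude characters are unchanged.

FG18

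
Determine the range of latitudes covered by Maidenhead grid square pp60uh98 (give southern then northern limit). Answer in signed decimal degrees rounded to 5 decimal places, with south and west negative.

60.32500, 60.32917

Field P=15, P=15: +15·20° lon, +15·10° lat → SW at lon 120°, lat 60°.
Square 6, 0: +6·2° lon, +0·1° lat → SW at lon 132°, lat 60°.
Subsquare u=20, h=7: +20·0.0833333° lon, +7·0.0416667° lat → SW at lon 133.667°, lat 60.2917°.
Extended square 9, 8: +9·0.00833333° lon, +8·0.00416667° lat → SW at lon 133.742°, lat 60.325°.
Cell spans 0.00833333° lon × 0.00416667° lat.
south 60.32500, north 60.32917.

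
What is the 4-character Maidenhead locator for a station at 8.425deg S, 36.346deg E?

Shift to the Maidenhead origin (180°W, 90°S): lon 216.35, lat 81.58.
Field (20°×10°, letters A–R): lon ⌊216.35/20⌋ = 10 → K; lat ⌊81.58/10⌋ = 8 → I.
Square (2°×1°, digits 0–9): lon ⌊16.35/2⌋ = 8; lat ⌊1.58/1⌋ = 1.

KI81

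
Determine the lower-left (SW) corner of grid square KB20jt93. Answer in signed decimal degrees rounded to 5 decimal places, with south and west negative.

-79.19583, 24.82500

Field K=10, B=1: +10·20° lon, +1·10° lat → SW at lon 20°, lat -80°.
Square 2, 0: +2·2° lon, +0·1° lat → SW at lon 24°, lat -80°.
Subsquare j=9, t=19: +9·0.0833333° lon, +19·0.0416667° lat → SW at lon 24.75°, lat -79.2083°.
Extended square 9, 3: +9·0.00833333° lon, +3·0.00416667° lat → SW at lon 24.825°, lat -79.1958°.
latitude -79.19583, longitude 24.82500.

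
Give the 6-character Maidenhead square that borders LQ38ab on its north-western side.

LQ28xc

Longitude subsquare a = 0; −1 → -1, wraps to 23 = x, carry into square.
Longitude square 3; −1 → 2.
Latitude subsquare b = 1; +1 → 2 = c.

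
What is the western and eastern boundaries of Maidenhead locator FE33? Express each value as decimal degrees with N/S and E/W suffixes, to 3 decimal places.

74.000° W, 72.000° W

Field F=5, E=4: +5·20° lon, +4·10° lat → SW at lon -80°, lat -50°.
Square 3, 3: +3·2° lon, +3·1° lat → SW at lon -74°, lat -47°.
Cell spans 2° lon × 1° lat.
west 74.000° W, east 72.000° W.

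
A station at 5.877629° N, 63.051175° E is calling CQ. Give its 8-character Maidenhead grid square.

MJ15mv60

Offset from 180°W / 90°S: lon 243.05118°, lat 95.87763°.
Field: 243.05118/20 → 12 → M, 95.87763/10 → 9 → J; chars MJ.
Square: 3.05118/2 → 1, 5.87763/1 → 5; chars 15.
Subsquare: 1.05118/0.0833333 → 12 → m, 0.87763/0.0416667 → 21 → v; chars mv.
Extended square: 0.05118/0.00833333 → 6, 0.00263/0.00416667 → 0; chars 60.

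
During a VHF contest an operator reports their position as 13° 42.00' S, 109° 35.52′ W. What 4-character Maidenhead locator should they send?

DH56

Add 180° to longitude and 90° to latitude: 70.41, 76.30.
Field: 70.41/20 → 3 → D, 76.30/10 → 7 → H; chars DH.
Square: 10.41/2 → 5, 6.30/1 → 6; chars 56.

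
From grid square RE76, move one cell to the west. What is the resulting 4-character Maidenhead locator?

RE66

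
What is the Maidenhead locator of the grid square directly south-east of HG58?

HG67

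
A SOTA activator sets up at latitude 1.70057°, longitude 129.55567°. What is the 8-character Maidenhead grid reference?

PJ41sq68

Add 180° to longitude and 90° to latitude: 309.55567, 91.70057.
Field: lon ⌊309.55567/20⌋ = 15 → P; lat ⌊91.70057/10⌋ = 9 → J.
Square: lon ⌊9.55567/2⌋ = 4; lat ⌊1.70057/1⌋ = 1.
Subsquare: lon ⌊1.55567/0.0833333⌋ = 18 → s; lat ⌊0.70057/0.0416667⌋ = 16 → q.
Extended square: lon ⌊0.05567/0.00833333⌋ = 6; lat ⌊0.03390/0.00416667⌋ = 8.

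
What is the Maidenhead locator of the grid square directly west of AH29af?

AH19xf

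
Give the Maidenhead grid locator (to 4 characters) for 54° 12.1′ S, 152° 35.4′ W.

BD35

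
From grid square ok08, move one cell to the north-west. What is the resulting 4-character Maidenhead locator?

Longitude square 0; −1 → -1, wraps to 9, carry into field.
Longitude field O = 14; −1 → 13 = N.
Latitude square 8; +1 → 9.

NK99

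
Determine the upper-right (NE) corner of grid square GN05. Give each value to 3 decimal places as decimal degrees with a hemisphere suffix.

Field G=6, N=13: +6·20° lon, +13·10° lat → SW at lon -60°, lat 40°.
Square 0, 5: +0·2° lon, +5·1° lat → SW at lon -60°, lat 45°.
Cell spans 2° lon × 1° lat. NE corner is SW corner plus one full cell.
latitude 46.000° N, longitude 58.000° W.

46.000° N, 58.000° W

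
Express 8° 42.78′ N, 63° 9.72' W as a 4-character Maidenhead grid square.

Shift to the Maidenhead origin (180°W, 90°S): lon 116.84, lat 98.71.
Field: lon ⌊116.84/20⌋ = 5 → F; lat ⌊98.71/10⌋ = 9 → J.
Square: lon ⌊16.84/2⌋ = 8; lat ⌊8.71/1⌋ = 8.

FJ88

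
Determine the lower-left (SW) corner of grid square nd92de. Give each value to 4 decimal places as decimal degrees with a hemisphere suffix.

Field N=13, D=3: +13·20° lon, +3·10° lat → SW at lon 80°, lat -60°.
Square 9, 2: +9·2° lon, +2·1° lat → SW at lon 98°, lat -58°.
Subsquare d=3, e=4: +3·0.0833333° lon, +4·0.0416667° lat → SW at lon 98.25°, lat -57.8333°.
latitude 57.8333° S, longitude 98.2500° E.

57.8333° S, 98.2500° E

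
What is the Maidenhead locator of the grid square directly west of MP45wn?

MP45vn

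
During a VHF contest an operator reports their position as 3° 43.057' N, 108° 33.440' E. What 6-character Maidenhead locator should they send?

OJ43gr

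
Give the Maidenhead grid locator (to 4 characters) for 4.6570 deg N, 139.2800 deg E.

PJ94

Offset from 180°W / 90°S: lon 319.28°, lat 94.66°.
Field (20°×10°, letters A–R): 319.28/20 → 15 → P, 94.66/10 → 9 → J; chars PJ.
Square (2°×1°, digits 0–9): 19.28/2 → 9, 4.66/1 → 4; chars 94.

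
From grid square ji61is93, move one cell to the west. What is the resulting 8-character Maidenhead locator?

JI61is83

Longitude extended square 9; −1 → 8.
The latitude characters are unchanged.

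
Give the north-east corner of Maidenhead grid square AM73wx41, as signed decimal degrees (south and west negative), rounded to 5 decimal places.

33.96667, -164.12500

Field A=0, M=12: +0·20° lon, +12·10° lat → SW at lon -180°, lat 30°.
Square 7, 3: +7·2° lon, +3·1° lat → SW at lon -166°, lat 33°.
Subsquare w=22, x=23: +22·0.0833333° lon, +23·0.0416667° lat → SW at lon -164.167°, lat 33.9583°.
Extended square 4, 1: +4·0.00833333° lon, +1·0.00416667° lat → SW at lon -164.133°, lat 33.9625°.
Cell spans 0.00833333° lon × 0.00416667° lat. NE corner is SW corner plus one full cell.
latitude 33.96667, longitude -164.12500.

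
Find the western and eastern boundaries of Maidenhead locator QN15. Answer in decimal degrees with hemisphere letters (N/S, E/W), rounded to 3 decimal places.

Field Q=16, N=13: +16·20° lon, +13·10° lat → SW at lon 140°, lat 40°.
Square 1, 5: +1·2° lon, +5·1° lat → SW at lon 142°, lat 45°.
Cell spans 2° lon × 1° lat.
west 142.000° E, east 144.000° E.

142.000° E, 144.000° E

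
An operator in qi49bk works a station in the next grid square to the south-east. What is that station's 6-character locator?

QI49cj

Longitude subsquare b = 1; +1 → 2 = c.
Latitude subsquare k = 10; −1 → 9 = j.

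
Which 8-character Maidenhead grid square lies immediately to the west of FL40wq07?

FL40vq97

Longitude extended square 0; −1 → -1, wraps to 9, carry into subsquare.
Longitude subsquare w = 22; −1 → 21 = v.
The latitude characters are unchanged.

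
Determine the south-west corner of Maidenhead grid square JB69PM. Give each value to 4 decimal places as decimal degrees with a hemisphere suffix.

70.5000° S, 13.2500° E

Field J=9, B=1: +9·20° lon, +1·10° lat → SW at lon 0°, lat -80°.
Square 6, 9: +6·2° lon, +9·1° lat → SW at lon 12°, lat -71°.
Subsquare p=15, m=12: +15·0.0833333° lon, +12·0.0416667° lat → SW at lon 13.25°, lat -70.5°.
latitude 70.5000° S, longitude 13.2500° E.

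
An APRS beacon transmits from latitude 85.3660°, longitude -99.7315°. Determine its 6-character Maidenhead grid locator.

ER05di

Add 180° to longitude and 90° to latitude: 80.2685, 175.3660.
Field: lon ⌊80.2685/20⌋ = 4 → E; lat ⌊175.3660/10⌋ = 17 → R.
Square: lon ⌊0.2685/2⌋ = 0; lat ⌊5.3660/1⌋ = 5.
Subsquare: lon ⌊0.2685/0.0833333⌋ = 3 → d; lat ⌊0.3660/0.0416667⌋ = 8 → i.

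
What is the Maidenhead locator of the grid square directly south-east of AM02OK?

AM02pj

Longitude subsquare o = 14; +1 → 15 = p.
Latitude subsquare k = 10; −1 → 9 = j.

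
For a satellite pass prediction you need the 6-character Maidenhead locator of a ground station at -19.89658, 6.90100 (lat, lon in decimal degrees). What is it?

Shift to the Maidenhead origin (180°W, 90°S): lon 186.9010, lat 70.1034.
Field: 186.9010/20 → 9 → J, 70.1034/10 → 7 → H; chars JH.
Square: 6.9010/2 → 3, 0.1034/1 → 0; chars 30.
Subsquare: 0.9010/0.0833333 → 10 → k, 0.1034/0.0416667 → 2 → c; chars kc.

JH30kc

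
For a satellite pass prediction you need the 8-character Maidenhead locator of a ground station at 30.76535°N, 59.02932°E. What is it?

LM90ms33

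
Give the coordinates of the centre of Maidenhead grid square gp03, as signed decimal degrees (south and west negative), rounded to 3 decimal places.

Field G=6, P=15: +6·20° lon, +15·10° lat → SW at lon -60°, lat 60°.
Square 0, 3: +0·2° lon, +3·1° lat → SW at lon -60°, lat 63°.
Cell spans 2° lon × 1° lat. Centre is SW corner plus half of each.
latitude 63.500, longitude -59.000.

63.500, -59.000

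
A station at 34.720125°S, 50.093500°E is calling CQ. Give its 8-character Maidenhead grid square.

Shift to the Maidenhead origin (180°W, 90°S): lon 230.09350, lat 55.27987.
Field: lon ⌊230.09350/20⌋ = 11 → L; lat ⌊55.27987/10⌋ = 5 → F.
Square: lon ⌊10.09350/2⌋ = 5; lat ⌊5.27987/1⌋ = 5.
Subsquare: lon ⌊0.09350/0.0833333⌋ = 1 → b; lat ⌊0.27987/0.0416667⌋ = 6 → g.
Extended square: lon ⌊0.01017/0.00833333⌋ = 1; lat ⌊0.02987/0.00416667⌋ = 7.

LF55bg17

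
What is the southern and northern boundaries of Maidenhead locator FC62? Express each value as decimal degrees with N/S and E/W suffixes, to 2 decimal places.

Field F=5, C=2: +5·20° lon, +2·10° lat → SW at lon -80°, lat -70°.
Square 6, 2: +6·2° lon, +2·1° lat → SW at lon -68°, lat -68°.
Cell spans 2° lon × 1° lat.
south 68.00° S, north 67.00° S.

68.00° S, 67.00° S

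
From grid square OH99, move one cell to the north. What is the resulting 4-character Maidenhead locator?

Latitude square 9; +1 → 10, wraps to 0, carry into field.
Latitude field H = 7; +1 → 8 = I.
The longitude characters are unchanged.

OI90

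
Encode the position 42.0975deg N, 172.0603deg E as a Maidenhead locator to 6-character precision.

Shift to the Maidenhead origin (180°W, 90°S): lon 352.0603, lat 132.0975.
Field (20°×10°, letters A–R): 352.0603/20 → 17 → R, 132.0975/10 → 13 → N; chars RN.
Square (2°×1°, digits 0–9): 12.0603/2 → 6, 2.0975/1 → 2; chars 62.
Subsquare (5′×2.5′, letters a–x): 0.0603/0.0833333 → 0 → a, 0.0975/0.0416667 → 2 → c; chars ac.

RN62ac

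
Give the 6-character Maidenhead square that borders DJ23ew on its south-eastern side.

DJ23fv

Longitude subsquare e = 4; +1 → 5 = f.
Latitude subsquare w = 22; −1 → 21 = v.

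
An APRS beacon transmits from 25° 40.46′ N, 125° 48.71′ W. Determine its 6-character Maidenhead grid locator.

CL75cq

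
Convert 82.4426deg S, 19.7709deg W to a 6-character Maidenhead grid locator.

IA07cn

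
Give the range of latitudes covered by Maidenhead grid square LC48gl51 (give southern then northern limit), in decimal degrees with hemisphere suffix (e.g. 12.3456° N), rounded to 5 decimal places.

Field L=11, C=2: +11·20° lon, +2·10° lat → SW at lon 40°, lat -70°.
Square 4, 8: +4·2° lon, +8·1° lat → SW at lon 48°, lat -62°.
Subsquare g=6, l=11: +6·0.0833333° lon, +11·0.0416667° lat → SW at lon 48.5°, lat -61.5417°.
Extended square 5, 1: +5·0.00833333° lon, +1·0.00416667° lat → SW at lon 48.5417°, lat -61.5375°.
Cell spans 0.00833333° lon × 0.00416667° lat.
south 61.53750° S, north 61.53333° S.

61.53750° S, 61.53333° S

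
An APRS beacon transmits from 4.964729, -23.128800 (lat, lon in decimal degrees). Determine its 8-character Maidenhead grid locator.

Shift to the Maidenhead origin (180°W, 90°S): lon 156.87120, lat 94.96473.
Field: 156.87120/20 → 7 → H, 94.96473/10 → 9 → J; chars HJ.
Square: 16.87120/2 → 8, 4.96473/1 → 4; chars 84.
Subsquare: 0.87120/0.0833333 → 10 → k, 0.96473/0.0416667 → 23 → x; chars kx.
Extended square: 0.03787/0.00833333 → 4, 0.00640/0.00416667 → 1; chars 41.

HJ84kx41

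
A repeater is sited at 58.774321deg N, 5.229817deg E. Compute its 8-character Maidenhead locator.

JO28os75

Shift to the Maidenhead origin (180°W, 90°S): lon 185.22982, lat 148.77432.
Field (20°×10°, letters A–R): 185.22982/20 → 9 → J, 148.77432/10 → 14 → O; chars JO.
Square (2°×1°, digits 0–9): 5.22982/2 → 2, 8.77432/1 → 8; chars 28.
Subsquare (5′×2.5′, letters a–x): 1.22982/0.0833333 → 14 → o, 0.77432/0.0416667 → 18 → s; chars os.
Extended square (30″×15″, digits 0–9): 0.06315/0.00833333 → 7, 0.02432/0.00416667 → 5; chars 75.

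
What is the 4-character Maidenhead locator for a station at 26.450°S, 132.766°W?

Offset from 180°W / 90°S: lon 47.23°, lat 63.55°.
Field: 47.23/20 → 2 → C, 63.55/10 → 6 → G; chars CG.
Square: 7.23/2 → 3, 3.55/1 → 3; chars 33.

CG33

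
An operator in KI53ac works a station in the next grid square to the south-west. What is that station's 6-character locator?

Longitude subsquare a = 0; −1 → -1, wraps to 23 = x, carry into square.
Longitude square 5; −1 → 4.
Latitude subsquare c = 2; −1 → 1 = b.

KI43xb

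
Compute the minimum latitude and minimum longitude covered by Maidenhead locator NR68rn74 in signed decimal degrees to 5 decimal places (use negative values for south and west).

88.55833, 93.47500

Field N=13, R=17: +13·20° lon, +17·10° lat → SW at lon 80°, lat 80°.
Square 6, 8: +6·2° lon, +8·1° lat → SW at lon 92°, lat 88°.
Subsquare r=17, n=13: +17·0.0833333° lon, +13·0.0416667° lat → SW at lon 93.4167°, lat 88.5417°.
Extended square 7, 4: +7·0.00833333° lon, +4·0.00416667° lat → SW at lon 93.475°, lat 88.5583°.
latitude 88.55833, longitude 93.47500.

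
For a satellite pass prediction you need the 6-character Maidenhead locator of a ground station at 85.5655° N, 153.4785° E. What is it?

Shift to the Maidenhead origin (180°W, 90°S): lon 333.4785, lat 175.5655.
Field: lon ⌊333.4785/20⌋ = 16 → Q; lat ⌊175.5655/10⌋ = 17 → R.
Square: lon ⌊13.4785/2⌋ = 6; lat ⌊5.5655/1⌋ = 5.
Subsquare: lon ⌊1.4785/0.0833333⌋ = 17 → r; lat ⌊0.5655/0.0416667⌋ = 13 → n.

QR65rn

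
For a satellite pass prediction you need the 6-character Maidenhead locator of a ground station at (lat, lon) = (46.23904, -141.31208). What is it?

BN96if

Add 180° to longitude and 90° to latitude: 38.6879, 136.2390.
Field: lon ⌊38.6879/20⌋ = 1 → B; lat ⌊136.2390/10⌋ = 13 → N.
Square: lon ⌊18.6879/2⌋ = 9; lat ⌊6.2390/1⌋ = 6.
Subsquare: lon ⌊0.6879/0.0833333⌋ = 8 → i; lat ⌊0.2390/0.0416667⌋ = 5 → f.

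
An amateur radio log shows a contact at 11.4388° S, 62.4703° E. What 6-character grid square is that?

MH18fn

Add 180° to longitude and 90° to latitude: 242.4703, 78.5612.
Field (20°×10°, letters A–R): lon ⌊242.4703/20⌋ = 12 → M; lat ⌊78.5612/10⌋ = 7 → H.
Square (2°×1°, digits 0–9): lon ⌊2.4703/2⌋ = 1; lat ⌊8.5612/1⌋ = 8.
Subsquare (5′×2.5′, letters a–x): lon ⌊0.4703/0.0833333⌋ = 5 → f; lat ⌊0.5612/0.0416667⌋ = 13 → n.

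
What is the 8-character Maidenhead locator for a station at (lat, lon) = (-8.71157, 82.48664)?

NI11fg89

Add 180° to longitude and 90° to latitude: 262.48664, 81.28843.
Field: lon ⌊262.48664/20⌋ = 13 → N; lat ⌊81.28843/10⌋ = 8 → I.
Square: lon ⌊2.48664/2⌋ = 1; lat ⌊1.28843/1⌋ = 1.
Subsquare: lon ⌊0.48664/0.0833333⌋ = 5 → f; lat ⌊0.28843/0.0416667⌋ = 6 → g.
Extended square: lon ⌊0.06997/0.00833333⌋ = 8; lat ⌊0.03843/0.00416667⌋ = 9.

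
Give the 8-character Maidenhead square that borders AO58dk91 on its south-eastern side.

Longitude extended square 9; +1 → 10, wraps to 0, carry into subsquare.
Longitude subsquare d = 3; +1 → 4 = e.
Latitude extended square 1; −1 → 0.

AO58ek00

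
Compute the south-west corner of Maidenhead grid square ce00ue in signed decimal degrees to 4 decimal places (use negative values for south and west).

-49.8333, -138.3333

Field C=2, E=4: +2·20° lon, +4·10° lat → SW at lon -140°, lat -50°.
Square 0, 0: +0·2° lon, +0·1° lat → SW at lon -140°, lat -50°.
Subsquare u=20, e=4: +20·0.0833333° lon, +4·0.0416667° lat → SW at lon -138.333°, lat -49.8333°.
latitude -49.8333, longitude -138.3333.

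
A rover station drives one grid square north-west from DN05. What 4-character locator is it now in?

Longitude square 0; −1 → -1, wraps to 9, carry into field.
Longitude field D = 3; −1 → 2 = C.
Latitude square 5; +1 → 6.

CN96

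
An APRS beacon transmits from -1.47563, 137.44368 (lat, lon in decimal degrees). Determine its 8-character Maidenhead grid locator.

PI88rm35

Shift to the Maidenhead origin (180°W, 90°S): lon 317.44368, lat 88.52437.
Field (20°×10°, letters A–R): 317.44368/20 → 15 → P, 88.52437/10 → 8 → I; chars PI.
Square (2°×1°, digits 0–9): 17.44368/2 → 8, 8.52437/1 → 8; chars 88.
Subsquare (5′×2.5′, letters a–x): 1.44368/0.0833333 → 17 → r, 0.52437/0.0416667 → 12 → m; chars rm.
Extended square (30″×15″, digits 0–9): 0.02701/0.00833333 → 3, 0.02437/0.00416667 → 5; chars 35.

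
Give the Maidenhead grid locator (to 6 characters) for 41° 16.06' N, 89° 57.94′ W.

Add 180° to longitude and 90° to latitude: 90.0343, 131.2677.
Field: 90.0343/20 → 4 → E, 131.2677/10 → 13 → N; chars EN.
Square: 10.0343/2 → 5, 1.2677/1 → 1; chars 51.
Subsquare: 0.0343/0.0833333 → 0 → a, 0.2677/0.0416667 → 6 → g; chars ag.

EN51ag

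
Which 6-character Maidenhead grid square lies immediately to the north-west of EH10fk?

EH10el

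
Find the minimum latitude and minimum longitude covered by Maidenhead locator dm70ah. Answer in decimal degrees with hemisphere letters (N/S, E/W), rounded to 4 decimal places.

30.2917° N, 106.0000° W

Field D=3, M=12: +3·20° lon, +12·10° lat → SW at lon -120°, lat 30°.
Square 7, 0: +7·2° lon, +0·1° lat → SW at lon -106°, lat 30°.
Subsquare a=0, h=7: +0·0.0833333° lon, +7·0.0416667° lat → SW at lon -106°, lat 30.2917°.
latitude 30.2917° N, longitude 106.0000° W.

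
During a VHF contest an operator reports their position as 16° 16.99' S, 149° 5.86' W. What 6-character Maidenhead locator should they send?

Add 180° to longitude and 90° to latitude: 30.9023, 73.7168.
Field: 30.9023/20 → 1 → B, 73.7168/10 → 7 → H; chars BH.
Square: 10.9023/2 → 5, 3.7168/1 → 3; chars 53.
Subsquare: 0.9023/0.0833333 → 10 → k, 0.7168/0.0416667 → 17 → r; chars kr.

BH53kr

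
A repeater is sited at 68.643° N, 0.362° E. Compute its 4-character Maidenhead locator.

JP08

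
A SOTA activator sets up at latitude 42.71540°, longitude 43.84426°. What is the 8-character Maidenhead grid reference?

LN12wr11

Offset from 180°W / 90°S: lon 223.84426°, lat 132.71540°.
Field (20°×10°, letters A–R): lon ⌊223.84426/20⌋ = 11 → L; lat ⌊132.71540/10⌋ = 13 → N.
Square (2°×1°, digits 0–9): lon ⌊3.84426/2⌋ = 1; lat ⌊2.71540/1⌋ = 2.
Subsquare (5′×2.5′, letters a–x): lon ⌊1.84426/0.0833333⌋ = 22 → w; lat ⌊0.71540/0.0416667⌋ = 17 → r.
Extended square (30″×15″, digits 0–9): lon ⌊0.01093/0.00833333⌋ = 1; lat ⌊0.00707/0.00416667⌋ = 1.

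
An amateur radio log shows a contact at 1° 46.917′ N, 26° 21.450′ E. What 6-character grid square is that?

KJ31es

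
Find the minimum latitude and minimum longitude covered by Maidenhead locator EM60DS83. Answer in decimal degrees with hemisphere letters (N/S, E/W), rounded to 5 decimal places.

Field E=4, M=12: +4·20° lon, +12·10° lat → SW at lon -100°, lat 30°.
Square 6, 0: +6·2° lon, +0·1° lat → SW at lon -88°, lat 30°.
Subsquare d=3, s=18: +3·0.0833333° lon, +18·0.0416667° lat → SW at lon -87.75°, lat 30.75°.
Extended square 8, 3: +8·0.00833333° lon, +3·0.00416667° lat → SW at lon -87.6833°, lat 30.7625°.
latitude 30.76250° N, longitude 87.68333° W.

30.76250° N, 87.68333° W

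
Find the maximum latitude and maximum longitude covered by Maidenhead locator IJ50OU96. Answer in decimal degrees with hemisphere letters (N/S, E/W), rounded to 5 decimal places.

0.86250° N, 8.75000° W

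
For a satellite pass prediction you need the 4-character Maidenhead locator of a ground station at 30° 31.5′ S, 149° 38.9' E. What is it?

QF49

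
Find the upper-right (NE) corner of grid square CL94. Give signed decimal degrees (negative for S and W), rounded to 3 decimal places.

25.000, -120.000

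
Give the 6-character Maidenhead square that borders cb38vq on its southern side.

CB38vp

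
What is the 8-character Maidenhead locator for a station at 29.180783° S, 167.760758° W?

AG60ct86

Shift to the Maidenhead origin (180°W, 90°S): lon 12.23924, lat 60.81922.
Field (20°×10°, letters A–R): lon ⌊12.23924/20⌋ = 0 → A; lat ⌊60.81922/10⌋ = 6 → G.
Square (2°×1°, digits 0–9): lon ⌊12.23924/2⌋ = 6; lat ⌊0.81922/1⌋ = 0.
Subsquare (5′×2.5′, letters a–x): lon ⌊0.23924/0.0833333⌋ = 2 → c; lat ⌊0.81922/0.0416667⌋ = 19 → t.
Extended square (30″×15″, digits 0–9): lon ⌊0.07258/0.00833333⌋ = 8; lat ⌊0.02755/0.00416667⌋ = 6.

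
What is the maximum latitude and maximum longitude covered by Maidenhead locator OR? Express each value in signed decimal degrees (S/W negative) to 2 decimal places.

90.00, 120.00

Field O=14, R=17: +14·20° lon, +17·10° lat → SW at lon 100°, lat 80°.
Cell spans 20° lon × 10° lat. NE corner is SW corner plus one full cell.
latitude 90.00, longitude 120.00.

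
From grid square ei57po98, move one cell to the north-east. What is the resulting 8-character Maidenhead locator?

Longitude extended square 9; +1 → 10, wraps to 0, carry into subsquare.
Longitude subsquare p = 15; +1 → 16 = q.
Latitude extended square 8; +1 → 9.

EI57qo09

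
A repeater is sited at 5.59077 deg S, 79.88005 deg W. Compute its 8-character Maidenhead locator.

FI04bj48

Add 180° to longitude and 90° to latitude: 100.11995, 84.40923.
Field (20°×10°, letters A–R): 100.11995/20 → 5 → F, 84.40923/10 → 8 → I; chars FI.
Square (2°×1°, digits 0–9): 0.11995/2 → 0, 4.40923/1 → 4; chars 04.
Subsquare (5′×2.5′, letters a–x): 0.11995/0.0833333 → 1 → b, 0.40923/0.0416667 → 9 → j; chars bj.
Extended square (30″×15″, digits 0–9): 0.03662/0.00833333 → 4, 0.03423/0.00416667 → 8; chars 48.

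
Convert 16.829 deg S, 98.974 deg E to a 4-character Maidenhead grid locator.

NH93

Shift to the Maidenhead origin (180°W, 90°S): lon 278.97, lat 73.17.
Field: lon ⌊278.97/20⌋ = 13 → N; lat ⌊73.17/10⌋ = 7 → H.
Square: lon ⌊18.97/2⌋ = 9; lat ⌊3.17/1⌋ = 3.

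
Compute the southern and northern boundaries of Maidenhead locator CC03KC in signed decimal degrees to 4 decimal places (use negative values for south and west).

-66.9167, -66.8750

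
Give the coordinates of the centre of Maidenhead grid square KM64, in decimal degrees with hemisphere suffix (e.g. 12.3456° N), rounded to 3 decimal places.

34.500° N, 33.000° E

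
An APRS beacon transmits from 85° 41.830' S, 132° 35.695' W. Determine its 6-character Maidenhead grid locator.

CA34qh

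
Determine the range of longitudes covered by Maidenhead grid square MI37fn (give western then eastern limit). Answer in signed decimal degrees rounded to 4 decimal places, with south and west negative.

66.4167, 66.5000

Field M=12, I=8: +12·20° lon, +8·10° lat → SW at lon 60°, lat -10°.
Square 3, 7: +3·2° lon, +7·1° lat → SW at lon 66°, lat -3°.
Subsquare f=5, n=13: +5·0.0833333° lon, +13·0.0416667° lat → SW at lon 66.4167°, lat -2.45833°.
Cell spans 0.0833333° lon × 0.0416667° lat.
west 66.4167, east 66.5000.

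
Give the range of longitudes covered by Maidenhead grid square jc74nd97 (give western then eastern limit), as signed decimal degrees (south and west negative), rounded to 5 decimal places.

15.15833, 15.16667

Field J=9, C=2: +9·20° lon, +2·10° lat → SW at lon 0°, lat -70°.
Square 7, 4: +7·2° lon, +4·1° lat → SW at lon 14°, lat -66°.
Subsquare n=13, d=3: +13·0.0833333° lon, +3·0.0416667° lat → SW at lon 15.0833°, lat -65.875°.
Extended square 9, 7: +9·0.00833333° lon, +7·0.00416667° lat → SW at lon 15.1583°, lat -65.8458°.
Cell spans 0.00833333° lon × 0.00416667° lat.
west 15.15833, east 15.16667.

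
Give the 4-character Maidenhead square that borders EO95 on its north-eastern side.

Longitude square 9; +1 → 10, wraps to 0, carry into field.
Longitude field E = 4; +1 → 5 = F.
Latitude square 5; +1 → 6.

FO06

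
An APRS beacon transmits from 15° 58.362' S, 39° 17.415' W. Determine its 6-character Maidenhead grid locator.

HH04ia

Add 180° to longitude and 90° to latitude: 140.7097, 74.0273.
Field: lon ⌊140.7097/20⌋ = 7 → H; lat ⌊74.0273/10⌋ = 7 → H.
Square: lon ⌊0.7097/2⌋ = 0; lat ⌊4.0273/1⌋ = 4.
Subsquare: lon ⌊0.7097/0.0833333⌋ = 8 → i; lat ⌊0.0273/0.0416667⌋ = 0 → a.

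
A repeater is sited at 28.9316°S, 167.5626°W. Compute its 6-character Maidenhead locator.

Shift to the Maidenhead origin (180°W, 90°S): lon 12.4374, lat 61.0684.
Field: 12.4374/20 → 0 → A, 61.0684/10 → 6 → G; chars AG.
Square: 12.4374/2 → 6, 1.0684/1 → 1; chars 61.
Subsquare: 0.4374/0.0833333 → 5 → f, 0.0684/0.0416667 → 1 → b; chars fb.

AG61fb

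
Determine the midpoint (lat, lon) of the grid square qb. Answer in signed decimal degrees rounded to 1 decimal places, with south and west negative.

-75.0, 150.0

Field Q=16, B=1: +16·20° lon, +1·10° lat → SW at lon 140°, lat -80°.
Cell spans 20° lon × 10° lat. Centre is SW corner plus half of each.
latitude -75.0, longitude 150.0.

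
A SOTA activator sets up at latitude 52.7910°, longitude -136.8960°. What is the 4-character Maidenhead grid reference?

CO12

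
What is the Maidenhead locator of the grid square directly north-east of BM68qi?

BM68rj

Longitude subsquare q = 16; +1 → 17 = r.
Latitude subsquare i = 8; +1 → 9 = j.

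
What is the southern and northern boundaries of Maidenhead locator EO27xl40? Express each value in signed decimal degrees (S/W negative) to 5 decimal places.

57.45833, 57.46250

Field E=4, O=14: +4·20° lon, +14·10° lat → SW at lon -100°, lat 50°.
Square 2, 7: +2·2° lon, +7·1° lat → SW at lon -96°, lat 57°.
Subsquare x=23, l=11: +23·0.0833333° lon, +11·0.0416667° lat → SW at lon -94.0833°, lat 57.4583°.
Extended square 4, 0: +4·0.00833333° lon, +0·0.00416667° lat → SW at lon -94.05°, lat 57.4583°.
Cell spans 0.00833333° lon × 0.00416667° lat.
south 57.45833, north 57.46250.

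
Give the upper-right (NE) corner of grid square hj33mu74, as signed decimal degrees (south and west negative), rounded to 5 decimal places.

3.85417, -32.93333

Field H=7, J=9: +7·20° lon, +9·10° lat → SW at lon -40°, lat 0°.
Square 3, 3: +3·2° lon, +3·1° lat → SW at lon -34°, lat 3°.
Subsquare m=12, u=20: +12·0.0833333° lon, +20·0.0416667° lat → SW at lon -33°, lat 3.83333°.
Extended square 7, 4: +7·0.00833333° lon, +4·0.00416667° lat → SW at lon -32.9417°, lat 3.85°.
Cell spans 0.00833333° lon × 0.00416667° lat. NE corner is SW corner plus one full cell.
latitude 3.85417, longitude -32.93333.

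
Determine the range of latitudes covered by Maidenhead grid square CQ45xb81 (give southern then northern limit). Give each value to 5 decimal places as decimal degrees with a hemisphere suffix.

Field C=2, Q=16: +2·20° lon, +16·10° lat → SW at lon -140°, lat 70°.
Square 4, 5: +4·2° lon, +5·1° lat → SW at lon -132°, lat 75°.
Subsquare x=23, b=1: +23·0.0833333° lon, +1·0.0416667° lat → SW at lon -130.083°, lat 75.0417°.
Extended square 8, 1: +8·0.00833333° lon, +1·0.00416667° lat → SW at lon -130.017°, lat 75.0458°.
Cell spans 0.00833333° lon × 0.00416667° lat.
south 75.04583° N, north 75.05000° N.

75.04583° N, 75.05000° N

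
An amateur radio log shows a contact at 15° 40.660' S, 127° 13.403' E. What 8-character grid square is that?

PH34oh67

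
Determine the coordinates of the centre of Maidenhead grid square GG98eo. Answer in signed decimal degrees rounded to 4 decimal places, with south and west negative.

Field G=6, G=6: +6·20° lon, +6·10° lat → SW at lon -60°, lat -30°.
Square 9, 8: +9·2° lon, +8·1° lat → SW at lon -42°, lat -22°.
Subsquare e=4, o=14: +4·0.0833333° lon, +14·0.0416667° lat → SW at lon -41.6667°, lat -21.4167°.
Cell spans 0.0833333° lon × 0.0416667° lat. Centre is SW corner plus half of each.
latitude -21.3958, longitude -41.6250.

-21.3958, -41.6250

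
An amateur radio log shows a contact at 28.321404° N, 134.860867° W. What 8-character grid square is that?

Add 180° to longitude and 90° to latitude: 45.13913, 118.32140.
Field: 45.13913/20 → 2 → C, 118.32140/10 → 11 → L; chars CL.
Square: 5.13913/2 → 2, 8.32140/1 → 8; chars 28.
Subsquare: 1.13913/0.0833333 → 13 → n, 0.32140/0.0416667 → 7 → h; chars nh.
Extended square: 0.05580/0.00833333 → 6, 0.02974/0.00416667 → 7; chars 67.

CL28nh67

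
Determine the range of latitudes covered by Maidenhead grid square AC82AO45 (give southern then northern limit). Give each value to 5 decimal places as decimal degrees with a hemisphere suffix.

67.39583° S, 67.39167° S

Field A=0, C=2: +0·20° lon, +2·10° lat → SW at lon -180°, lat -70°.
Square 8, 2: +8·2° lon, +2·1° lat → SW at lon -164°, lat -68°.
Subsquare a=0, o=14: +0·0.0833333° lon, +14·0.0416667° lat → SW at lon -164°, lat -67.4167°.
Extended square 4, 5: +4·0.00833333° lon, +5·0.00416667° lat → SW at lon -163.967°, lat -67.3958°.
Cell spans 0.00833333° lon × 0.00416667° lat.
south 67.39583° S, north 67.39167° S.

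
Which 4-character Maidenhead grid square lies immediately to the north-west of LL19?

LM00

Longitude square 1; −1 → 0.
Latitude square 9; +1 → 10, wraps to 0, carry into field.
Latitude field L = 11; +1 → 12 = M.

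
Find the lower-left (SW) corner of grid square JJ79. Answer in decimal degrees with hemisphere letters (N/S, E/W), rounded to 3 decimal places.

Field J=9, J=9: +9·20° lon, +9·10° lat → SW at lon 0°, lat 0°.
Square 7, 9: +7·2° lon, +9·1° lat → SW at lon 14°, lat 9°.
latitude 9.000° N, longitude 14.000° E.

9.000° N, 14.000° E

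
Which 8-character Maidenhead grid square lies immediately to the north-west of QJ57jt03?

QJ57it94

Longitude extended square 0; −1 → -1, wraps to 9, carry into subsquare.
Longitude subsquare j = 9; −1 → 8 = i.
Latitude extended square 3; +1 → 4.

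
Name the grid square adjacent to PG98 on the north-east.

Longitude square 9; +1 → 10, wraps to 0, carry into field.
Longitude field P = 15; +1 → 16 = Q.
Latitude square 8; +1 → 9.

QG09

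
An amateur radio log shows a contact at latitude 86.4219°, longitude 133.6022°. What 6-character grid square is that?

Shift to the Maidenhead origin (180°W, 90°S): lon 313.6022, lat 176.4219.
Field: lon ⌊313.6022/20⌋ = 15 → P; lat ⌊176.4219/10⌋ = 17 → R.
Square: lon ⌊13.6022/2⌋ = 6; lat ⌊6.4219/1⌋ = 6.
Subsquare: lon ⌊1.6022/0.0833333⌋ = 19 → t; lat ⌊0.4219/0.0416667⌋ = 10 → k.

PR66tk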